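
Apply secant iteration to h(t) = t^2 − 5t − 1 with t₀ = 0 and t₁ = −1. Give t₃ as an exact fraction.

−7/37

h(0) = −1, h(−1) = 5. t₂ = (−1) − 5·((−1) − 0)/(5 − (−1)) = −1/6.
h(−1) = 5, h(−1/6) = −5/36. t₃ = (−1/6) − (−5/36)·((−1/6) − (−1))/((−5/36) − 5) = −7/37.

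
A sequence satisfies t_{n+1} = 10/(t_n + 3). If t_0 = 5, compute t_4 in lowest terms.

910/443

t_1 = 10/(5 + 3) = 5/4.
t_2 = 10/(5/4 + 3) = 40/17.
t_3 = 10/(40/17 + 3) = 170/91.
t_4 = 10/(170/91 + 3) = 910/443.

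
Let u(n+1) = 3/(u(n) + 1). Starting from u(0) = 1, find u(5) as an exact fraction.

78/59

u(1) = 3/(1 + 1) = 3/2.
u(2) = 3/(3/2 + 1) = 6/5.
u(3) = 3/(6/5 + 1) = 15/11.
u(4) = 3/(15/11 + 1) = 33/26.
u(5) = 3/(33/26 + 1) = 78/59.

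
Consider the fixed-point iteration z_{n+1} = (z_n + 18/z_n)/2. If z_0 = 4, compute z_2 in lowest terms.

z_1 = (4 + 18/4)/2 = 17/4.
z_2 = (17/4 + 18/(17/4))/2 = 577/136.

577/136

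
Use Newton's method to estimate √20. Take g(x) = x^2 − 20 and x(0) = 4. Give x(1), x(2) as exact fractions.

x(1) = 9/2, x(2) = 161/36

g'(x) = 2x.
g(4) = −4, g'(4) = 8, so x(1) = 4 − (−4)/8 = 9/2.
g(9/2) = 1/4, g'(9/2) = 9, so x(2) = (9/2) − (1/4)/9 = 161/36.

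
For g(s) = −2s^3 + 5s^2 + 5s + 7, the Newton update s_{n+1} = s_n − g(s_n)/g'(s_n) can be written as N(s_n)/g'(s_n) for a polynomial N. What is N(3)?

−70

g'(s) = −6s^2 + 10s + 5.
N(s) = s·g'(s) − g(s) = s·(−6s^2 + 10s + 5) − (−2s^3 + 5s^2 + 5s + 7) = −4s^3 + 5s^2 − 7.
N(3) = −70.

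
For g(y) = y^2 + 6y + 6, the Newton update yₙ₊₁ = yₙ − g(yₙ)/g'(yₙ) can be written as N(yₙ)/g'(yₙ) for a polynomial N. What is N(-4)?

10

g'(y) = 2y + 6.
N(y) = y·g'(y) − g(y) = y·(2y + 6) − (y^2 + 6y + 6) = y^2 − 6.
N(-4) = 10.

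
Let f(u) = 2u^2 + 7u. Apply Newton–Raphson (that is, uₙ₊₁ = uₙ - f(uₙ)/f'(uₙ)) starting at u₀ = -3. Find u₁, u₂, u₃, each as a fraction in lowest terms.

u₁ = -18/5, u₂ = -648/185, u₃ = -839808/239945

f'(u) = 4u + 7.
f(-3) = -3, f'(-3) = -5, so u₁ = (-3) - (-3)/(-5) = -18/5.
f(-18/5) = 18/25, f'(-18/5) = -37/5, so u₂ = (-18/5) - (18/25)/(-37/5) = -648/185.
f(-648/185) = 648/34225, f'(-648/185) = -1297/185, so u₃ = (-648/185) - (648/34225)/(-1297/185) = -839808/239945.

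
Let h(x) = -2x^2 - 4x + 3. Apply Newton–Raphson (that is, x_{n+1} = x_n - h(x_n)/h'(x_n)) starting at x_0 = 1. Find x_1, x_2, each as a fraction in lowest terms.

h'(x) = -4x - 4.
h(1) = -3, h'(1) = -8, so x_1 = 1 - (-3)/(-8) = 5/8.
h(5/8) = -9/32, h'(5/8) = -13/2, so x_2 = (5/8) - (-9/32)/(-13/2) = 121/208.

x_1 = 5/8, x_2 = 121/208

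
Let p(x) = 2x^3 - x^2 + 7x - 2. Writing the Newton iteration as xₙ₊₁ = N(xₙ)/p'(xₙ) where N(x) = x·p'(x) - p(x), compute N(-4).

-270

p'(x) = 6x^2 - 2x + 7.
N(x) = x·p'(x) - p(x) = x·(6x^2 - 2x + 7) - (2x^3 - x^2 + 7x - 2) = 4x^3 - x^2 + 2.
N(-4) = -270.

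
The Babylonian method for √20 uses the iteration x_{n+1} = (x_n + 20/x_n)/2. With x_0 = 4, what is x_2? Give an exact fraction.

x_1 = (4 + 20/4)/2 = 9/2.
x_2 = (9/2 + 20/(9/2))/2 = 161/36.

161/36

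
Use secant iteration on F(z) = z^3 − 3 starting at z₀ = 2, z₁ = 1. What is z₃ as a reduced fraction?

291/193

F(2) = 5, F(1) = −2. z₂ = 1 − (−2)·(1 − 2)/((−2) − 5) = 9/7.
F(1) = −2, F(9/7) = −300/343. z₃ = (9/7) − (−300/343)·((9/7) − 1)/((−300/343) − (−2)) = 291/193.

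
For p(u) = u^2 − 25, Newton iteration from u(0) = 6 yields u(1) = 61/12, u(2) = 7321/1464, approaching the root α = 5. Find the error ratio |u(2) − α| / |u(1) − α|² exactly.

6/61

u(1) − α = 61/12 − 5 = 1/12, so |u(1) − α| = 1/12.
u(2) − α = 7321/1464 − 5 = 1/1464, so |u(2) − α| = 1/1464.
|u(1) − α|² = 1/144.
Ratio = (1/1464) / (1/144) = 6/61.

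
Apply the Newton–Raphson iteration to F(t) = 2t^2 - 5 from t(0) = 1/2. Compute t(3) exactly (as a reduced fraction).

45281/28336

F'(t) = 4t.
F(1/2) = -9/2, F'(1/2) = 2, so t(1) = (1/2) - (-9/2)/2 = 11/4.
F(11/4) = 81/8, F'(11/4) = 11, so t(2) = (11/4) - (81/8)/11 = 161/88.
F(161/88) = 6561/3872, F'(161/88) = 161/22, so t(3) = (161/88) - (6561/3872)/(161/22) = 45281/28336.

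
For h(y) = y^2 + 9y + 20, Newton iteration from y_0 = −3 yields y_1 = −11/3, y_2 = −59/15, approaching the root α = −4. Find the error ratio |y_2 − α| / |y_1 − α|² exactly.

3/5

y_1 − α = −11/3 − (−4) = −11/3 + 4 = 1/3, so |y_1 − α| = 1/3.
y_2 − α = −59/15 − (−4) = −59/15 + 4 = 1/15, so |y_2 − α| = 1/15.
|y_1 − α|² = 1/9.
Ratio = (1/15) / (1/9) = 3/5.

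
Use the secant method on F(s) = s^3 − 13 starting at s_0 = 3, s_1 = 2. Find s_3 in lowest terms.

11659/4927

F(3) = 14, F(2) = −5. s_2 = 2 − (−5)·(2 − 3)/((−5) − 14) = 43/19.
F(2) = −5, F(43/19) = −9660/6859. s_3 = (43/19) − (−9660/6859)·((43/19) − 2)/((−9660/6859) − (−5)) = 11659/4927.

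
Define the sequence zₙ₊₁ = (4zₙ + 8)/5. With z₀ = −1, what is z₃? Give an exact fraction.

424/125

z₁ = (4·(−1) + 8)/5 = 4/5.
z₂ = (4·(4/5) + 8)/5 = 56/25.
z₃ = (4·(56/25) + 8)/5 = 424/125.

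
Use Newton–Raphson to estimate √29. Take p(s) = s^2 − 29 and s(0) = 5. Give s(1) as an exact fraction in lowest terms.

27/5

p'(s) = 2s.
p(5) = −4, p'(5) = 10, so s(1) = 5 − (−4)/10 = 27/5.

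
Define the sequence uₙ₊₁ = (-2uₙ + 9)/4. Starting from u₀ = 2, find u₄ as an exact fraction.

u₁ = (-2·2 + 9)/4 = 5/4.
u₂ = (-2·(5/4) + 9)/4 = 13/8.
u₃ = (-2·(13/8) + 9)/4 = 23/16.
u₄ = (-2·(23/16) + 9)/4 = 49/32.

49/32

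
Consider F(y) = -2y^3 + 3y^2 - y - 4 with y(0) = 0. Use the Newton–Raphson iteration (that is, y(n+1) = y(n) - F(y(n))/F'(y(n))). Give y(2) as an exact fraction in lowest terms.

F'(y) = -6y^2 + 6y - 1.
F(0) = -4, F'(0) = -1, so y(1) = 0 - (-4)/(-1) = -4.
F(-4) = 176, F'(-4) = -121, so y(2) = (-4) - 176/(-121) = -28/11.

-28/11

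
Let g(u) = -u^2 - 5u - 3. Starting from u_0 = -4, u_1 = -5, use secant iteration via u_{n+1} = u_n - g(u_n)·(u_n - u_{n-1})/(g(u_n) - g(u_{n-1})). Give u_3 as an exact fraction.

-73/17

g(-4) = 1, g(-5) = -3. u_2 = (-5) - (-3)·((-5) - (-4))/((-3) - 1) = -17/4.
g(-5) = -3, g(-17/4) = 3/16. u_3 = (-17/4) - (3/16)·((-17/4) - (-5))/((3/16) - (-3)) = -73/17.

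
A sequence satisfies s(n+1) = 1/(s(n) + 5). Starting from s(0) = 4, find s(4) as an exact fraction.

239/1241

s(1) = 1/(4 + 5) = 1/9.
s(2) = 1/(1/9 + 5) = 9/46.
s(3) = 1/(9/46 + 5) = 46/239.
s(4) = 1/(46/239 + 5) = 239/1241.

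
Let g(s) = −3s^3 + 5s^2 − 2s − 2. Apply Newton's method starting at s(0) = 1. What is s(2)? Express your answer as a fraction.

−13/21

g'(s) = −9s^2 + 10s − 2.
g(1) = −2, g'(1) = −1, so s(1) = 1 − (−2)/(−1) = −1.
g(−1) = 8, g'(−1) = −21, so s(2) = (−1) − 8/(−21) = −13/21.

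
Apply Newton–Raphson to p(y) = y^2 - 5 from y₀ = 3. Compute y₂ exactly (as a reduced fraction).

p'(y) = 2y.
p(3) = 4, p'(3) = 6, so y₁ = 3 - 4/6 = 7/3.
p(7/3) = 4/9, p'(7/3) = 14/3, so y₂ = (7/3) - (4/9)/(14/3) = 47/21.

47/21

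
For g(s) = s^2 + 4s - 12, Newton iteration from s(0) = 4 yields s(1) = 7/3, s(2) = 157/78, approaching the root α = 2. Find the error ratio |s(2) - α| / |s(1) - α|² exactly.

3/26

s(1) - α = 7/3 - 2 = 1/3, so |s(1) - α| = 1/3.
s(2) - α = 157/78 - 2 = 1/78, so |s(2) - α| = 1/78.
|s(1) - α|² = 1/9.
Ratio = (1/78) / (1/9) = 3/26.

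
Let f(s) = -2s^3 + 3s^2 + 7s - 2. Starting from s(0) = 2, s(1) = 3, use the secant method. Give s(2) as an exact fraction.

5/2

f(2) = 8, f(3) = -8. s(2) = 3 - (-8)·(3 - 2)/((-8) - 8) = 5/2.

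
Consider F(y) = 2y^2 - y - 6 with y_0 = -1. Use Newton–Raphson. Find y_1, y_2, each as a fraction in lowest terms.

F'(y) = 4y - 1.
F(-1) = -3, F'(-1) = -5, so y_1 = (-1) - (-3)/(-5) = -8/5.
F(-8/5) = 18/25, F'(-8/5) = -37/5, so y_2 = (-8/5) - (18/25)/(-37/5) = -278/185.

y_1 = -8/5, y_2 = -278/185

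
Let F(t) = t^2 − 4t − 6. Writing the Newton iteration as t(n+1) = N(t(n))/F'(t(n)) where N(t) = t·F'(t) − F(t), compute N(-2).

F'(t) = 2t − 4.
N(t) = t·F'(t) − F(t) = t·(2t − 4) − (t^2 − 4t − 6) = t^2 + 6.
N(-2) = 10.

10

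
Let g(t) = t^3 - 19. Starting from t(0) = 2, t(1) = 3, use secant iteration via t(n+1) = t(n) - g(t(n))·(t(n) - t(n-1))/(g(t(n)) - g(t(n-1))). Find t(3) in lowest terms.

g(2) = -11, g(3) = 8. t(2) = 3 - 8·(3 - 2)/(8 - (-11)) = 49/19.
g(3) = 8, g(49/19) = -12672/6859. t(3) = (49/19) - (-12672/6859)·((49/19) - 3)/((-12672/6859) - 8) = 22441/8443.

22441/8443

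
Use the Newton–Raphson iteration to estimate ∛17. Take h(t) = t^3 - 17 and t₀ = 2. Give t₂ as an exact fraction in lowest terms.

625/242

h'(t) = 3t^2.
h(2) = -9, h'(2) = 12, so t₁ = 2 - (-9)/12 = 11/4.
h(11/4) = 243/64, h'(11/4) = 363/16, so t₂ = (11/4) - (243/64)/(363/16) = 625/242.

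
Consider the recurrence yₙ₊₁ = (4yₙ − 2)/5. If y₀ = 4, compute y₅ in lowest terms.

−106/3125

y₁ = (4·4 − 2)/5 = 14/5.
y₂ = (4·(14/5) − 2)/5 = 46/25.
y₃ = (4·(46/25) − 2)/5 = 134/125.
y₄ = (4·(134/125) − 2)/5 = 286/625.
y₅ = (4·(286/625) − 2)/5 = −106/3125.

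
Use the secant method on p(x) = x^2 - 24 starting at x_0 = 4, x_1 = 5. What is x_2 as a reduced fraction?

44/9

p(4) = -8, p(5) = 1. x_2 = 5 - 1·(5 - 4)/(1 - (-8)) = 44/9.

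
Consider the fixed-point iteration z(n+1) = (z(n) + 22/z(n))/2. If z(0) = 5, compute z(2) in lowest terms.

4409/940

z(1) = (5 + 22/5)/2 = 47/10.
z(2) = (47/10 + 22/(47/10))/2 = 4409/940.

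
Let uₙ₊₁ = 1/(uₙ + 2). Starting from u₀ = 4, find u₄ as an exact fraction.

32/77

u₁ = 1/(4 + 2) = 1/6.
u₂ = 1/(1/6 + 2) = 6/13.
u₃ = 1/(6/13 + 2) = 13/32.
u₄ = 1/(13/32 + 2) = 32/77.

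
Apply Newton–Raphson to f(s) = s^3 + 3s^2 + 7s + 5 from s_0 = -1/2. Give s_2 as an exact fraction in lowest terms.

-27491/27493

f'(s) = 3s^2 + 6s + 7.
f(-1/2) = 17/8, f'(-1/2) = 19/4, so s_1 = (-1/2) - (17/8)/(19/4) = -18/19.
f(-18/19) = 1445/6859, f'(-18/19) = 1447/361, so s_2 = (-18/19) - (1445/6859)/(1447/361) = -27491/27493.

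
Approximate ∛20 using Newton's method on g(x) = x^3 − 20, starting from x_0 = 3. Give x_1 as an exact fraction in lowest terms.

g'(x) = 3x^2.
g(3) = 7, g'(3) = 27, so x_1 = 3 − 7/27 = 74/27.

74/27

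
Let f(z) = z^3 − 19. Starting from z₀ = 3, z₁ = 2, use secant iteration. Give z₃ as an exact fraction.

f(3) = 8, f(2) = −11. z₂ = 2 − (−11)·(2 − 3)/((−11) − 8) = 49/19.
f(2) = −11, f(49/19) = −12672/6859. z₃ = (49/19) − (−12672/6859)·((49/19) − 2)/((−12672/6859) − (−11)) = 15385/5707.

15385/5707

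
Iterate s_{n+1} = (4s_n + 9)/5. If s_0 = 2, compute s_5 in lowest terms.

s_1 = (4·2 + 9)/5 = 17/5.
s_2 = (4·(17/5) + 9)/5 = 113/25.
s_3 = (4·(113/25) + 9)/5 = 677/125.
s_4 = (4·(677/125) + 9)/5 = 3833/625.
s_5 = (4·(3833/625) + 9)/5 = 20957/3125.

20957/3125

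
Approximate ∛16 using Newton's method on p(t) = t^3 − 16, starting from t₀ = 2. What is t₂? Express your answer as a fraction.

p'(t) = 3t^2.
p(2) = −8, p'(2) = 12, so t₁ = 2 − (−8)/12 = 8/3.
p(8/3) = 80/27, p'(8/3) = 64/3, so t₂ = (8/3) − (80/27)/(64/3) = 91/36.

91/36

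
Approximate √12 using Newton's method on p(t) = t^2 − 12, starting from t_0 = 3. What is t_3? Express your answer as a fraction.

p'(t) = 2t.
p(3) = −3, p'(3) = 6, so t_1 = 3 − (−3)/6 = 7/2.
p(7/2) = 1/4, p'(7/2) = 7, so t_2 = (7/2) − (1/4)/7 = 97/28.
p(97/28) = 1/784, p'(97/28) = 97/14, so t_3 = (97/28) − (1/784)/(97/14) = 18817/5432.

18817/5432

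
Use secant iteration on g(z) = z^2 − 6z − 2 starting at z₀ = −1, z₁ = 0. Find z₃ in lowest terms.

−7/22

g(−1) = 5, g(0) = −2. z₂ = 0 − (−2)·(0 − (−1))/((−2) − 5) = −2/7.
g(0) = −2, g(−2/7) = −10/49. z₃ = (−2/7) − (−10/49)·((−2/7) − 0)/((−10/49) − (−2)) = −7/22.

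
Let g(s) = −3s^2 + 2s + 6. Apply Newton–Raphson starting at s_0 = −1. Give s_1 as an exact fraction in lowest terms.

−9/8

g'(s) = −6s + 2.
g(−1) = 1, g'(−1) = 8, so s_1 = (−1) − 1/8 = −9/8.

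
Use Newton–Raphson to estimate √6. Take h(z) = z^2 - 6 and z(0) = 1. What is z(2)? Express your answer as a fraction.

h'(z) = 2z.
h(1) = -5, h'(1) = 2, so z(1) = 1 - (-5)/2 = 7/2.
h(7/2) = 25/4, h'(7/2) = 7, so z(2) = (7/2) - (25/4)/7 = 73/28.

73/28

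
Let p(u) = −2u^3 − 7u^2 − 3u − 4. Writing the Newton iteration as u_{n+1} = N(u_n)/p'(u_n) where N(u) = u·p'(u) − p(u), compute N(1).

−7

p'(u) = −6u^2 − 14u − 3.
N(u) = u·p'(u) − p(u) = u·(−6u^2 − 14u − 3) − (−2u^3 − 7u^2 − 3u − 4) = −4u^3 − 7u^2 + 4.
N(1) = −7.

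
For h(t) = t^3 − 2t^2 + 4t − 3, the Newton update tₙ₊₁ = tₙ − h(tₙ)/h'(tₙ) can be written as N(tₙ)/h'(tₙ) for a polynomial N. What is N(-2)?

−21

h'(t) = 3t^2 − 4t + 4.
N(t) = t·h'(t) − h(t) = t·(3t^2 − 4t + 4) − (t^3 − 2t^2 + 4t − 3) = 2t^3 − 2t^2 + 3.
N(-2) = −21.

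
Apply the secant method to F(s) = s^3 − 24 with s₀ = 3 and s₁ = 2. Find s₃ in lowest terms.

4650/1603

F(3) = 3, F(2) = −16. s₂ = 2 − (−16)·(2 − 3)/((−16) − 3) = 54/19.
F(2) = −16, F(54/19) = −7152/6859. s₃ = (54/19) − (−7152/6859)·((54/19) − 2)/((−7152/6859) − (−16)) = 4650/1603.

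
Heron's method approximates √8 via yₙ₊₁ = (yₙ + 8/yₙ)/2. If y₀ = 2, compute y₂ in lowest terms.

17/6

y₁ = (2 + 8/2)/2 = 3.
y₂ = (3 + 8/3)/2 = 17/6.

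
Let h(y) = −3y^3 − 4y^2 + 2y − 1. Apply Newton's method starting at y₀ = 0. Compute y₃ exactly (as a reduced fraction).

h'(y) = −9y^2 − 8y + 2.
h(0) = −1, h'(0) = 2, so y₁ = 0 − (−1)/2 = 1/2.
h(1/2) = −11/8, h'(1/2) = −17/4, so y₂ = (1/2) − (−11/8)/(−17/4) = 3/17.
h(3/17) = −3872/4913, h'(3/17) = 89/289, so y₃ = (3/17) − (−3872/4913)/(89/289) = 4139/1513.

4139/1513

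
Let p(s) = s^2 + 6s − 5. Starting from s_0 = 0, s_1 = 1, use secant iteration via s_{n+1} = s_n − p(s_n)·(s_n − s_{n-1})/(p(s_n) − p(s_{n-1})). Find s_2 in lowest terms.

5/7

p(0) = −5, p(1) = 2. s_2 = 1 − 2·(1 − 0)/(2 − (−5)) = 5/7.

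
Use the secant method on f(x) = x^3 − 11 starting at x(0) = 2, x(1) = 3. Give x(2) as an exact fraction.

f(2) = −3, f(3) = 16. x(2) = 3 − 16·(3 − 2)/(16 − (−3)) = 41/19.

41/19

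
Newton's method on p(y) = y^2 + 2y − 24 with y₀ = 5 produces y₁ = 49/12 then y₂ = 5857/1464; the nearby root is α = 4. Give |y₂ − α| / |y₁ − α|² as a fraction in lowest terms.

y₁ − α = 49/12 − 4 = 1/12, so |y₁ − α| = 1/12.
y₂ − α = 5857/1464 − 4 = 1/1464, so |y₂ − α| = 1/1464.
|y₁ − α|² = 1/144.
Ratio = (1/1464) / (1/144) = 6/61.

6/61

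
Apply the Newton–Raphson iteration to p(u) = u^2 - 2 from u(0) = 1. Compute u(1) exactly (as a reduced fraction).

3/2

p'(u) = 2u.
p(1) = -1, p'(1) = 2, so u(1) = 1 - (-1)/2 = 3/2.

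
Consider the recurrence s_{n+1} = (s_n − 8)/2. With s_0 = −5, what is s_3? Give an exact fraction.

−61/8

s_1 = ((−5) − 8)/2 = −13/2.
s_2 = ((−13/2) − 8)/2 = −29/4.
s_3 = ((−29/4) − 8)/2 = −61/8.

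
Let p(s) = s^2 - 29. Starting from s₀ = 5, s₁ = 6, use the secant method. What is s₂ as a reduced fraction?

p(5) = -4, p(6) = 7. s₂ = 6 - 7·(6 - 5)/(7 - (-4)) = 59/11.

59/11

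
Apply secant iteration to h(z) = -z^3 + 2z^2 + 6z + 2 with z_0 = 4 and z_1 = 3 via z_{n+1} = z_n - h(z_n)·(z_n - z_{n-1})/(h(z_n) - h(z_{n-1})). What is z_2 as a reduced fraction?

62/17

h(4) = -6, h(3) = 11. z_2 = 3 - 11·(3 - 4)/(11 - (-6)) = 62/17.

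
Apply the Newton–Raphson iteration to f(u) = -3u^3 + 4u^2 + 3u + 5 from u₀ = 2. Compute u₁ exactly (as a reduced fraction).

37/17

f'(u) = -9u^2 + 8u + 3.
f(2) = 3, f'(2) = -17, so u₁ = 2 - 3/(-17) = 37/17.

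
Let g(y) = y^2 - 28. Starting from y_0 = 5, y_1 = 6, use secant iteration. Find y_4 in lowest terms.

g(5) = -3, g(6) = 8. y_2 = 6 - 8·(6 - 5)/(8 - (-3)) = 58/11.
g(6) = 8, g(58/11) = -24/121. y_3 = (58/11) - (-24/121)·((58/11) - 6)/((-24/121) - 8) = 164/31.
g(58/11) = -24/121, g(164/31) = -12/961. y_4 = (164/31) - (-12/961)·((164/31) - (58/11))/((-12/961) - (-24/121)) = 9530/1801.

9530/1801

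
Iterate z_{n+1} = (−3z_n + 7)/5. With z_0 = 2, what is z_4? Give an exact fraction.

z_1 = (−3·2 + 7)/5 = 1/5.
z_2 = (−3·(1/5) + 7)/5 = 32/25.
z_3 = (−3·(32/25) + 7)/5 = 79/125.
z_4 = (−3·(79/125) + 7)/5 = 638/625.

638/625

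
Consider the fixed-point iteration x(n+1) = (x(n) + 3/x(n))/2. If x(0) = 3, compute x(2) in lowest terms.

7/4

x(1) = (3 + 3/3)/2 = 2.
x(2) = (2 + 3/2)/2 = 7/4.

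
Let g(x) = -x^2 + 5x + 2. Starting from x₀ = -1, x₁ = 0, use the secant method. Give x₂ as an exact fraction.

g(-1) = -4, g(0) = 2. x₂ = 0 - 2·(0 - (-1))/(2 - (-4)) = -1/3.

-1/3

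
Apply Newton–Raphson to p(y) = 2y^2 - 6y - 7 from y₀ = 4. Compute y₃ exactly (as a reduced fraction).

4307041/1104960

p'(y) = 4y - 6.
p(4) = 1, p'(4) = 10, so y₁ = 4 - 1/10 = 39/10.
p(39/10) = 1/50, p'(39/10) = 48/5, so y₂ = (39/10) - (1/50)/(48/5) = 1871/480.
p(1871/480) = 1/115200, p'(1871/480) = 1151/120, so y₃ = (1871/480) - (1/115200)/(1151/120) = 4307041/1104960.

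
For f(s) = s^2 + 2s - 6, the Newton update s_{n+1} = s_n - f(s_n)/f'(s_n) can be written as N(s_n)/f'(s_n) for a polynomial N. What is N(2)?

10

f'(s) = 2s + 2.
N(s) = s·f'(s) - f(s) = s·(2s + 2) - (s^2 + 2s - 6) = s^2 + 6.
N(2) = 10.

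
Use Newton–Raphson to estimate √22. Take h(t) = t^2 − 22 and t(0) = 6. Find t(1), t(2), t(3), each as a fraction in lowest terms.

h'(t) = 2t.
h(6) = 14, h'(6) = 12, so t(1) = 6 − 14/12 = 29/6.
h(29/6) = 49/36, h'(29/6) = 29/3, so t(2) = (29/6) − (49/36)/(29/3) = 1633/348.
h(1633/348) = 2401/121104, h'(1633/348) = 1633/174, so t(3) = (1633/348) − (2401/121104)/(1633/174) = 5330977/1136568.

t(1) = 29/6, t(2) = 1633/348, t(3) = 5330977/1136568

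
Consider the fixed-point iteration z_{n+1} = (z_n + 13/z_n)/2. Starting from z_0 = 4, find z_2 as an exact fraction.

1673/464

z_1 = (4 + 13/4)/2 = 29/8.
z_2 = (29/8 + 13/(29/8))/2 = 1673/464.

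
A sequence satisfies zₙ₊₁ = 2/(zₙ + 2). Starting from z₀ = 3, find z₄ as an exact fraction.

z₁ = 2/(3 + 2) = 2/5.
z₂ = 2/(2/5 + 2) = 5/6.
z₃ = 2/(5/6 + 2) = 12/17.
z₄ = 2/(12/17 + 2) = 17/23.

17/23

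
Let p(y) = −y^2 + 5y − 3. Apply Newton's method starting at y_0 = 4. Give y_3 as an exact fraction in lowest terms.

p'(y) = −2y + 5.
p(4) = 1, p'(4) = −3, so y_1 = 4 − 1/(−3) = 13/3.
p(13/3) = −1/9, p'(13/3) = −11/3, so y_2 = (13/3) − (−1/9)/(−11/3) = 142/33.
p(142/33) = −1/1089, p'(142/33) = −119/33, so y_3 = (142/33) − (−1/1089)/(−119/33) = 16897/3927.

16897/3927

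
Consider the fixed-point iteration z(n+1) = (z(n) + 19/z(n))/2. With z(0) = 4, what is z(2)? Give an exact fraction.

2441/560

z(1) = (4 + 19/4)/2 = 35/8.
z(2) = (35/8 + 19/(35/8))/2 = 2441/560.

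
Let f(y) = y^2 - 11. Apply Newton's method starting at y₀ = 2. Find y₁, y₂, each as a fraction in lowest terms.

y₁ = 15/4, y₂ = 401/120

f'(y) = 2y.
f(2) = -7, f'(2) = 4, so y₁ = 2 - (-7)/4 = 15/4.
f(15/4) = 49/16, f'(15/4) = 15/2, so y₂ = (15/4) - (49/16)/(15/2) = 401/120.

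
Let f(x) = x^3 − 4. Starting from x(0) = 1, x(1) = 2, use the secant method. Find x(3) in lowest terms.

f(1) = −3, f(2) = 4. x(2) = 2 − 4·(2 − 1)/(4 − (−3)) = 10/7.
f(2) = 4, f(10/7) = −372/343. x(3) = (10/7) − (−372/343)·((10/7) − 2)/((−372/343) − 4) = 169/109.

169/109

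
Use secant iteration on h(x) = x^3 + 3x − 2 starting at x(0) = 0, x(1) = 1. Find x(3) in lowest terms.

h(0) = −2, h(1) = 2. x(2) = 1 − 2·(1 − 0)/(2 − (−2)) = 1/2.
h(1) = 2, h(1/2) = −3/8. x(3) = (1/2) − (−3/8)·((1/2) − 1)/((−3/8) − 2) = 11/19.

11/19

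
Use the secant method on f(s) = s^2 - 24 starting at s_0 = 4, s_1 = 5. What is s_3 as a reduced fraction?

f(4) = -8, f(5) = 1. s_2 = 5 - 1·(5 - 4)/(1 - (-8)) = 44/9.
f(5) = 1, f(44/9) = -8/81. s_3 = (44/9) - (-8/81)·((44/9) - 5)/((-8/81) - 1) = 436/89.

436/89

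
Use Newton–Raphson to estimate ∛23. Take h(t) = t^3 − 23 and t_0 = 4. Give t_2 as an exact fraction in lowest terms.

h'(t) = 3t^2.
h(4) = 41, h'(4) = 48, so t_1 = 4 − 41/48 = 151/48.
h(151/48) = 899335/110592, h'(151/48) = 22801/768, so t_2 = (151/48) − (899335/110592)/(22801/768) = 4714759/1641672.

4714759/1641672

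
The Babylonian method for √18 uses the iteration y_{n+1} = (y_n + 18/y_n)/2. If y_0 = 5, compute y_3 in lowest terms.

y_1 = (5 + 18/5)/2 = 43/10.
y_2 = (43/10 + 18/(43/10))/2 = 3649/860.
y_3 = (3649/860 + 18/(3649/860))/2 = 26628001/6276280.

26628001/6276280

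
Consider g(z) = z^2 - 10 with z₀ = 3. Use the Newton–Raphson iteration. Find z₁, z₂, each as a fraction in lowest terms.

g'(z) = 2z.
g(3) = -1, g'(3) = 6, so z₁ = 3 - (-1)/6 = 19/6.
g(19/6) = 1/36, g'(19/6) = 19/3, so z₂ = (19/6) - (1/36)/(19/3) = 721/228.

z₁ = 19/6, z₂ = 721/228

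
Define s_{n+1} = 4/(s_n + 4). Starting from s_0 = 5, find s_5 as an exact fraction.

s_1 = 4/(5 + 4) = 4/9.
s_2 = 4/(4/9 + 4) = 9/10.
s_3 = 4/(9/10 + 4) = 40/49.
s_4 = 4/(40/49 + 4) = 49/59.
s_5 = 4/(49/59 + 4) = 236/285.

236/285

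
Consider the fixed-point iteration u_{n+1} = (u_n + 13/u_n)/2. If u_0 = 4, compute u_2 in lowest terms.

1673/464

u_1 = (4 + 13/4)/2 = 29/8.
u_2 = (29/8 + 13/(29/8))/2 = 1673/464.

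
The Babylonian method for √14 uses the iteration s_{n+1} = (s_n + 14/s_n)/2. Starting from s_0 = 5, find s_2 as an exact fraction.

s_1 = (5 + 14/5)/2 = 39/10.
s_2 = (39/10 + 14/(39/10))/2 = 2921/780.

2921/780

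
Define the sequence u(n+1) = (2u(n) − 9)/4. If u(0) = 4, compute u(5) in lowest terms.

−271/64

u(1) = (2·4 − 9)/4 = −1/4.
u(2) = (2·(−1/4) − 9)/4 = −19/8.
u(3) = (2·(−19/8) − 9)/4 = −55/16.
u(4) = (2·(−55/16) − 9)/4 = −127/32.
u(5) = (2·(−127/32) − 9)/4 = −271/64.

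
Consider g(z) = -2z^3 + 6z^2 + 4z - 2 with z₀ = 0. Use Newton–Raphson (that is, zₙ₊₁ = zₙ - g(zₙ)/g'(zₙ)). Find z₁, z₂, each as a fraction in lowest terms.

z₁ = 1/2, z₂ = 6/17

g'(z) = -6z^2 + 12z + 4.
g(0) = -2, g'(0) = 4, so z₁ = 0 - (-2)/4 = 1/2.
g(1/2) = 5/4, g'(1/2) = 17/2, so z₂ = (1/2) - (5/4)/(17/2) = 6/17.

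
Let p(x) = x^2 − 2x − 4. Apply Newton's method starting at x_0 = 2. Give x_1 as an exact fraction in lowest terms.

4

p'(x) = 2x − 2.
p(2) = −4, p'(2) = 2, so x_1 = 2 − (−4)/2 = 4.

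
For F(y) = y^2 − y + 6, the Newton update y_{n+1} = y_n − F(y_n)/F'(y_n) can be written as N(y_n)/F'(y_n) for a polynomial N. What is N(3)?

F'(y) = 2y − 1.
N(y) = y·F'(y) − F(y) = y·(2y − 1) − (y^2 − y + 6) = y^2 − 6.
N(3) = 3.

3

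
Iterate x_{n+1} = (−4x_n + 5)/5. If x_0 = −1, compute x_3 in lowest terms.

169/125

x_1 = (−4·(−1) + 5)/5 = 9/5.
x_2 = (−4·(9/5) + 5)/5 = −11/25.
x_3 = (−4·(−11/25) + 5)/5 = 169/125.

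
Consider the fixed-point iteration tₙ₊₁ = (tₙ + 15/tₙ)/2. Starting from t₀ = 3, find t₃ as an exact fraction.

1921/496

t₁ = (3 + 15/3)/2 = 4.
t₂ = (4 + 15/4)/2 = 31/8.
t₃ = (31/8 + 15/(31/8))/2 = 1921/496.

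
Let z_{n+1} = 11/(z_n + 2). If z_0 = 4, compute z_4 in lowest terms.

1232/477

z_1 = 11/(4 + 2) = 11/6.
z_2 = 11/(11/6 + 2) = 66/23.
z_3 = 11/(66/23 + 2) = 253/112.
z_4 = 11/(253/112 + 2) = 1232/477.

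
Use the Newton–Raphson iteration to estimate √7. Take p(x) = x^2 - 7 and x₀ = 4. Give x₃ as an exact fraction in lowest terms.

1902497/719072

p'(x) = 2x.
p(4) = 9, p'(4) = 8, so x₁ = 4 - 9/8 = 23/8.
p(23/8) = 81/64, p'(23/8) = 23/4, so x₂ = (23/8) - (81/64)/(23/4) = 977/368.
p(977/368) = 6561/135424, p'(977/368) = 977/184, so x₃ = (977/368) - (6561/135424)/(977/184) = 1902497/719072.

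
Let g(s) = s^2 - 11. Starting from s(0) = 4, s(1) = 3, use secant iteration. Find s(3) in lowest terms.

73/22

g(4) = 5, g(3) = -2. s(2) = 3 - (-2)·(3 - 4)/((-2) - 5) = 23/7.
g(3) = -2, g(23/7) = -10/49. s(3) = (23/7) - (-10/49)·((23/7) - 3)/((-10/49) - (-2)) = 73/22.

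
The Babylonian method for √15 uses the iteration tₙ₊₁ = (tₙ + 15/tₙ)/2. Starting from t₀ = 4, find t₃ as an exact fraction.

t₁ = (4 + 15/4)/2 = 31/8.
t₂ = (31/8 + 15/(31/8))/2 = 1921/496.
t₃ = (1921/496 + 15/(1921/496))/2 = 7380481/1905632.

7380481/1905632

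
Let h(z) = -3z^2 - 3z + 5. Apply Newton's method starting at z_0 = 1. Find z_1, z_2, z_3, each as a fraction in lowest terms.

h'(z) = -6z - 3.
h(1) = -1, h'(1) = -9, so z_1 = 1 - (-1)/(-9) = 8/9.
h(8/9) = -1/27, h'(8/9) = -25/3, so z_2 = (8/9) - (-1/27)/(-25/3) = 199/225.
h(199/225) = -1/16875, h'(199/225) = -623/75, so z_3 = (199/225) - (-1/16875)/(-623/75) = 123976/140175.

z_1 = 8/9, z_2 = 199/225, z_3 = 123976/140175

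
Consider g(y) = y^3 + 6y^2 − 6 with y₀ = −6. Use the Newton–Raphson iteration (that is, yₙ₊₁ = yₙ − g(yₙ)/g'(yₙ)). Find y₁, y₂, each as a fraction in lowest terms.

y₁ = −35/6, y₂ = −20177/3465

g'(y) = 3y^2 + 12y.
g(−6) = −6, g'(−6) = 36, so y₁ = (−6) − (−6)/36 = −35/6.
g(−35/6) = −71/216, g'(−35/6) = 385/12, so y₂ = (−35/6) − (−71/216)/(385/12) = −20177/3465.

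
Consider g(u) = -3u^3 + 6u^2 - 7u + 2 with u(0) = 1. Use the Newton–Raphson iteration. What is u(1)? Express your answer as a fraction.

1/2

g'(u) = -9u^2 + 12u - 7.
g(1) = -2, g'(1) = -4, so u(1) = 1 - (-2)/(-4) = 1/2.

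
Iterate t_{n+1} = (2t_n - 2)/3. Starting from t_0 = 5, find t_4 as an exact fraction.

-50/81

t_1 = (2·5 - 2)/3 = 8/3.
t_2 = (2·(8/3) - 2)/3 = 10/9.
t_3 = (2·(10/9) - 2)/3 = 2/27.
t_4 = (2·(2/27) - 2)/3 = -50/81.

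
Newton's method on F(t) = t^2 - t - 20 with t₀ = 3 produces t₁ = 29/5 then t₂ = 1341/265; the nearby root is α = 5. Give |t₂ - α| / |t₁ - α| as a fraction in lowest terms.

4/53

t₁ - α = 29/5 - 5 = 4/5, so |t₁ - α| = 4/5.
t₂ - α = 1341/265 - 5 = 16/265, so |t₂ - α| = 16/265.
Ratio = (16/265) / (4/5) = 4/53.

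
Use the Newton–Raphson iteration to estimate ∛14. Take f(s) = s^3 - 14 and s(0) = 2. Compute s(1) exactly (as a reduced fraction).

f'(s) = 3s^2.
f(2) = -6, f'(2) = 12, so s(1) = 2 - (-6)/12 = 5/2.

5/2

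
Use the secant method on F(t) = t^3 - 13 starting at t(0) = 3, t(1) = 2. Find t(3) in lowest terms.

F(3) = 14, F(2) = -5. t(2) = 2 - (-5)·(2 - 3)/((-5) - 14) = 43/19.
F(2) = -5, F(43/19) = -9660/6859. t(3) = (43/19) - (-9660/6859)·((43/19) - 2)/((-9660/6859) - (-5)) = 11659/4927.

11659/4927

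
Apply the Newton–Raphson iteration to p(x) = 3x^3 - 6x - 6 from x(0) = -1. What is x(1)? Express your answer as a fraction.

p'(x) = 9x^2 - 6.
p(-1) = -3, p'(-1) = 3, so x(1) = (-1) - (-3)/3 = 0.

0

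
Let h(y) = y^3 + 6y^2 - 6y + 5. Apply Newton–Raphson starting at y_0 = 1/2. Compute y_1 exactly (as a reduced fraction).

h'(y) = 3y^2 + 12y - 6.
h(1/2) = 29/8, h'(1/2) = 3/4, so y_1 = (1/2) - (29/8)/(3/4) = -13/3.

-13/3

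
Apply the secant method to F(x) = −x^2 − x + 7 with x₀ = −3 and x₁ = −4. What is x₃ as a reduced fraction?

F(−3) = 1, F(−4) = −5. x₂ = (−4) − (−5)·((−4) − (−3))/((−5) − 1) = −19/6.
F(−4) = −5, F(−19/6) = 5/36. x₃ = (−19/6) − (5/36)·((−19/6) − (−4))/((5/36) − (−5)) = −118/37.

−118/37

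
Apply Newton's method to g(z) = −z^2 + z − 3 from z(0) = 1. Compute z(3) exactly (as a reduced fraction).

g'(z) = −2z + 1.
g(1) = −3, g'(1) = −1, so z(1) = 1 − (−3)/(−1) = −2.
g(−2) = −9, g'(−2) = 5, so z(2) = (−2) − (−9)/5 = −1/5.
g(−1/5) = −81/25, g'(−1/5) = 7/5, so z(3) = (−1/5) − (−81/25)/(7/5) = 74/35.

74/35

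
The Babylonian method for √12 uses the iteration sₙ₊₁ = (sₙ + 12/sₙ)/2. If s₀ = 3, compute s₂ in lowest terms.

s₁ = (3 + 12/3)/2 = 7/2.
s₂ = (7/2 + 12/(7/2))/2 = 97/28.

97/28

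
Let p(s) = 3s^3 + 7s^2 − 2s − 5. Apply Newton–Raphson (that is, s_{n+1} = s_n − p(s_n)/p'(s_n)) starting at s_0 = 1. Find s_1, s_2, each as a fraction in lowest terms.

p'(s) = 9s^2 + 14s − 2.
p(1) = 3, p'(1) = 21, so s_1 = 1 − 3/21 = 6/7.
p(6/7) = 109/343, p'(6/7) = 814/49, so s_2 = (6/7) − (109/343)/(814/49) = 4775/5698.

s_1 = 6/7, s_2 = 4775/5698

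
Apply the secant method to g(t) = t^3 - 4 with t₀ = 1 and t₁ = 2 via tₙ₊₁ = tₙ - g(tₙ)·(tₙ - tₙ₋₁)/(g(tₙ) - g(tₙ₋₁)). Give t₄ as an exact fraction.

2056682/1292353

g(1) = -3, g(2) = 4. t₂ = 2 - 4·(2 - 1)/(4 - (-3)) = 10/7.
g(2) = 4, g(10/7) = -372/343. t₃ = (10/7) - (-372/343)·((10/7) - 2)/((-372/343) - 4) = 169/109.
g(10/7) = -372/343, g(169/109) = -353307/1295029. t₄ = (169/109) - (-353307/1295029)·((169/109) - (10/7))/((-353307/1295029) - (-372/343)) = 2056682/1292353.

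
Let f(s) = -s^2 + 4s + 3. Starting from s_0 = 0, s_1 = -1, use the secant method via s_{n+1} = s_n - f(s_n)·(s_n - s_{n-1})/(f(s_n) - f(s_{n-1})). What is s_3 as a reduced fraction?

-9/14

f(0) = 3, f(-1) = -2. s_2 = (-1) - (-2)·((-1) - 0)/((-2) - 3) = -3/5.
f(-1) = -2, f(-3/5) = 6/25. s_3 = (-3/5) - (6/25)·((-3/5) - (-1))/((6/25) - (-2)) = -9/14.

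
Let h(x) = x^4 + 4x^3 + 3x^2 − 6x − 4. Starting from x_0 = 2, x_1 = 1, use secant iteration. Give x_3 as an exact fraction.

h(2) = 44, h(1) = −2. x_2 = 1 − (−2)·(1 − 2)/((−2) − 44) = 24/23.
h(1) = −2, h(24/23) = −353716/279841. x_3 = (24/23) − (−353716/279841)·((24/23) − 1)/((−353716/279841) − (−2)) = 115150/102983.

115150/102983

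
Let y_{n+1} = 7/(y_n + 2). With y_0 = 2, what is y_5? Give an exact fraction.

1547/848

y_1 = 7/(2 + 2) = 7/4.
y_2 = 7/(7/4 + 2) = 28/15.
y_3 = 7/(28/15 + 2) = 105/58.
y_4 = 7/(105/58 + 2) = 406/221.
y_5 = 7/(406/221 + 2) = 1547/848.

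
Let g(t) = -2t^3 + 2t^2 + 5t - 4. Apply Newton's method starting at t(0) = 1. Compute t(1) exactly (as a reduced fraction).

g'(t) = -6t^2 + 4t + 5.
g(1) = 1, g'(1) = 3, so t(1) = 1 - 1/3 = 2/3.

2/3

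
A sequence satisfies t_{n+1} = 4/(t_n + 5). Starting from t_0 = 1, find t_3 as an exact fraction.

68/97

t_1 = 4/(1 + 5) = 2/3.
t_2 = 4/(2/3 + 5) = 12/17.
t_3 = 4/(12/17 + 5) = 68/97.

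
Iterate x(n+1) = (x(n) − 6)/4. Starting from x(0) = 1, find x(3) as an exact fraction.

x(1) = (1 − 6)/4 = −5/4.
x(2) = ((−5/4) − 6)/4 = −29/16.
x(3) = ((−29/16) − 6)/4 = −125/64.

−125/64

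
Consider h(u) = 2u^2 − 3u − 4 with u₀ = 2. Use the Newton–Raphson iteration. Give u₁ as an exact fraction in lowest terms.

h'(u) = 4u − 3.
h(2) = −2, h'(2) = 5, so u₁ = 2 − (−2)/5 = 12/5.

12/5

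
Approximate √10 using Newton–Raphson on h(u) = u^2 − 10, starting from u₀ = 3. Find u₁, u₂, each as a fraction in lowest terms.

u₁ = 19/6, u₂ = 721/228

h'(u) = 2u.
h(3) = −1, h'(3) = 6, so u₁ = 3 − (−1)/6 = 19/6.
h(19/6) = 1/36, h'(19/6) = 19/3, so u₂ = (19/6) − (1/36)/(19/3) = 721/228.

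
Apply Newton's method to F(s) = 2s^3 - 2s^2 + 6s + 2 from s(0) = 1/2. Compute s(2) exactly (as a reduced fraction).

F'(s) = 6s^2 - 4s + 6.
F(1/2) = 19/4, F'(1/2) = 11/2, so s(1) = (1/2) - (19/4)/(11/2) = -4/11.
F(-4/11) = -722/1331, F'(-4/11) = 998/121, so s(2) = (-4/11) - (-722/1331)/(998/121) = -1635/5489.

-1635/5489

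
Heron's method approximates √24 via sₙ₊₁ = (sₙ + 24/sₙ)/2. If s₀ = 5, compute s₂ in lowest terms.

4801/980

s₁ = (5 + 24/5)/2 = 49/10.
s₂ = (49/10 + 24/(49/10))/2 = 4801/980.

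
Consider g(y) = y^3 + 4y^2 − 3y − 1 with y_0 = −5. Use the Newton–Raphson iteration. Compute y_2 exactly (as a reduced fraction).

−1870701/406192

g'(y) = 3y^2 + 8y − 3.
g(−5) = −11, g'(−5) = 32, so y_1 = (−5) − (−11)/32 = −149/32.
g(−149/32) = −41261/32768, g'(−149/32) = 25387/1024, so y_2 = (−149/32) − (−41261/32768)/(25387/1024) = −1870701/406192.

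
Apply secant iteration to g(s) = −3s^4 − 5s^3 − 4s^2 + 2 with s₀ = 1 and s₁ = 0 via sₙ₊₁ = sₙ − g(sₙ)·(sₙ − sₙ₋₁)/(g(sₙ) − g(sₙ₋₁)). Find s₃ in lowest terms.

g(1) = −10, g(0) = 2. s₂ = 0 − 2·(0 − 1)/(2 − (−10)) = 1/6.
g(0) = 2, g(1/6) = 805/432. s₃ = (1/6) − (805/432)·((1/6) − 0)/((805/432) − 2) = 144/59.

144/59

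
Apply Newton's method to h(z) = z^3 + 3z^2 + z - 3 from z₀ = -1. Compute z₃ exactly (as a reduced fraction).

-2

h'(z) = 3z^2 + 6z + 1.
h(-1) = -2, h'(-1) = -2, so z₁ = (-1) - (-2)/(-2) = -2.
h(-2) = -1, h'(-2) = 1, so z₂ = (-2) - (-1)/1 = -1.
h(-1) = -2, h'(-1) = -2, so z₃ = (-1) - (-2)/(-2) = -2.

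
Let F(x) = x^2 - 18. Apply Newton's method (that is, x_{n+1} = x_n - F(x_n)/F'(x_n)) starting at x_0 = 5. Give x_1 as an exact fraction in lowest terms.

43/10

F'(x) = 2x.
F(5) = 7, F'(5) = 10, so x_1 = 5 - 7/10 = 43/10.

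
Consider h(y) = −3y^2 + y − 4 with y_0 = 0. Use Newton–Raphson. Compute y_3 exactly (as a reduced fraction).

3692/5543

h'(y) = −6y + 1.
h(0) = −4, h'(0) = 1, so y_1 = 0 − (−4)/1 = 4.
h(4) = −48, h'(4) = −23, so y_2 = 4 − (−48)/(−23) = 44/23.
h(44/23) = −6912/529, h'(44/23) = −241/23, so y_3 = (44/23) − (−6912/529)/(−241/23) = 3692/5543.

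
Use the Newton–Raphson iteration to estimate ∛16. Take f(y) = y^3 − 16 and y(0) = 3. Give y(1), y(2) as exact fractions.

f'(y) = 3y^2.
f(3) = 11, f'(3) = 27, so y(1) = 3 − 11/27 = 70/27.
f(70/27) = 28072/19683, f'(70/27) = 4900/243, so y(2) = (70/27) − (28072/19683)/(4900/243) = 250232/99225.

y(1) = 70/27, y(2) = 250232/99225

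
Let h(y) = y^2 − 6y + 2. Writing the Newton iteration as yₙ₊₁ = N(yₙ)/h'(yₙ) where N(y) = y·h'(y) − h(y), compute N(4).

h'(y) = 2y − 6.
N(y) = y·h'(y) − h(y) = y·(2y − 6) − (y^2 − 6y + 2) = y^2 − 2.
N(4) = 14.

14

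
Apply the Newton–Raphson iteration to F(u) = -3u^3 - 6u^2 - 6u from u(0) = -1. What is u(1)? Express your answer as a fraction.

0

F'(u) = -9u^2 - 12u - 6.
F(-1) = 3, F'(-1) = -3, so u(1) = (-1) - 3/(-3) = 0.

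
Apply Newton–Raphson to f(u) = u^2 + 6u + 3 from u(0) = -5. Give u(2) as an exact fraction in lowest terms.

-109/20

f'(u) = 2u + 6.
f(-5) = -2, f'(-5) = -4, so u(1) = (-5) - (-2)/(-4) = -11/2.
f(-11/2) = 1/4, f'(-11/2) = -5, so u(2) = (-11/2) - (1/4)/(-5) = -109/20.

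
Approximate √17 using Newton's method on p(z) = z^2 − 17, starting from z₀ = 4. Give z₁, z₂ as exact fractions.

z₁ = 33/8, z₂ = 2177/528

p'(z) = 2z.
p(4) = −1, p'(4) = 8, so z₁ = 4 − (−1)/8 = 33/8.
p(33/8) = 1/64, p'(33/8) = 33/4, so z₂ = (33/8) − (1/64)/(33/4) = 2177/528.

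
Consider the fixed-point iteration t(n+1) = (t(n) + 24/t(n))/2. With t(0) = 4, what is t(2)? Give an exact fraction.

49/10

t(1) = (4 + 24/4)/2 = 5.
t(2) = (5 + 24/5)/2 = 49/10.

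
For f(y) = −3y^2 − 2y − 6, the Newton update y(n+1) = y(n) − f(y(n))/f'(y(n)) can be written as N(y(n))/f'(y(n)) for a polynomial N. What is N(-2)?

f'(y) = −6y − 2.
N(y) = y·f'(y) − f(y) = y·(−6y − 2) − (−3y^2 − 2y − 6) = −3y^2 + 6.
N(-2) = −6.

−6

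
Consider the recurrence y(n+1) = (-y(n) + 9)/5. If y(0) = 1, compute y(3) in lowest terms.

y(1) = (-1 + 9)/5 = 8/5.
y(2) = (-(8/5) + 9)/5 = 37/25.
y(3) = (-(37/25) + 9)/5 = 188/125.

188/125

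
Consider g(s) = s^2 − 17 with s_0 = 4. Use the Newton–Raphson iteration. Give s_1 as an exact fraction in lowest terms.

33/8

g'(s) = 2s.
g(4) = −1, g'(4) = 8, so s_1 = 4 − (−1)/8 = 33/8.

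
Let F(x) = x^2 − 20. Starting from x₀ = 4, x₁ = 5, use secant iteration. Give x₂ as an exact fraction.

40/9

F(4) = −4, F(5) = 5. x₂ = 5 − 5·(5 − 4)/(5 − (−4)) = 40/9.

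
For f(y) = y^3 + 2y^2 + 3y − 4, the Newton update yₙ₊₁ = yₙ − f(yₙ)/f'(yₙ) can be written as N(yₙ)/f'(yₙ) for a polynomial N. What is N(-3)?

f'(y) = 3y^2 + 4y + 3.
N(y) = y·f'(y) − f(y) = y·(3y^2 + 4y + 3) − (y^3 + 2y^2 + 3y − 4) = 2y^3 + 2y^2 + 4.
N(-3) = −32.

−32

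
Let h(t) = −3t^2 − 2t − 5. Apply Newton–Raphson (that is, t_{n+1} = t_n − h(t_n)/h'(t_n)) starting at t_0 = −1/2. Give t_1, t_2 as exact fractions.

t_1 = 17/4, t_2 = 787/440

h'(t) = −6t − 2.
h(−1/2) = −19/4, h'(−1/2) = 1, so t_1 = (−1/2) − (−19/4)/1 = 17/4.
h(17/4) = −1083/16, h'(17/4) = −55/2, so t_2 = (17/4) − (−1083/16)/(−55/2) = 787/440.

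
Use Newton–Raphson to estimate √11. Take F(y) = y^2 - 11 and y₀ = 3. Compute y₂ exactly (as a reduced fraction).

199/60

F'(y) = 2y.
F(3) = -2, F'(3) = 6, so y₁ = 3 - (-2)/6 = 10/3.
F(10/3) = 1/9, F'(10/3) = 20/3, so y₂ = (10/3) - (1/9)/(20/3) = 199/60.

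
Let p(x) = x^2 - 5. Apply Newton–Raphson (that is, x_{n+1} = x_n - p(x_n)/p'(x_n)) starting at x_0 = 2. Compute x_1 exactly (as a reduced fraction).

9/4

p'(x) = 2x.
p(2) = -1, p'(2) = 4, so x_1 = 2 - (-1)/4 = 9/4.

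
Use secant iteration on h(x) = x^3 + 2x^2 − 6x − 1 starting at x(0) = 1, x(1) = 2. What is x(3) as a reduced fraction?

907/527

h(1) = −4, h(2) = 3. x(2) = 2 − 3·(2 − 1)/(3 − (−4)) = 11/7.
h(2) = 3, h(11/7) = −552/343. x(3) = (11/7) − (−552/343)·((11/7) − 2)/((−552/343) − 3) = 907/527.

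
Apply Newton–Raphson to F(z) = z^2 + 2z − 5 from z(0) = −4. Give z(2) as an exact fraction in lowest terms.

F'(z) = 2z + 2.
F(−4) = 3, F'(−4) = −6, so z(1) = (−4) − 3/(−6) = −7/2.
F(−7/2) = 1/4, F'(−7/2) = −5, so z(2) = (−7/2) − (1/4)/(−5) = −69/20.

−69/20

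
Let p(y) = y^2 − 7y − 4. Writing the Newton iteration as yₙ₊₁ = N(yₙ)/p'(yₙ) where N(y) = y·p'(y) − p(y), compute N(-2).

8

p'(y) = 2y − 7.
N(y) = y·p'(y) − p(y) = y·(2y − 7) − (y^2 − 7y − 4) = y^2 + 4.
N(-2) = 8.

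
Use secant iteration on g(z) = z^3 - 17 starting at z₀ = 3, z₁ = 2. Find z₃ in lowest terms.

4709/1813

g(3) = 10, g(2) = -9. z₂ = 2 - (-9)·(2 - 3)/((-9) - 10) = 47/19.
g(2) = -9, g(47/19) = -12780/6859. z₃ = (47/19) - (-12780/6859)·((47/19) - 2)/((-12780/6859) - (-9)) = 4709/1813.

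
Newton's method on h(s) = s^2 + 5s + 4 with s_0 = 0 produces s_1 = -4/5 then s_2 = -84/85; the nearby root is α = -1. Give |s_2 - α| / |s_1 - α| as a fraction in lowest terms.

1/17

s_1 - α = -4/5 - (-1) = -4/5 + 1 = 1/5, so |s_1 - α| = 1/5.
s_2 - α = -84/85 - (-1) = -84/85 + 1 = 1/85, so |s_2 - α| = 1/85.
Ratio = (1/85) / (1/5) = 1/17.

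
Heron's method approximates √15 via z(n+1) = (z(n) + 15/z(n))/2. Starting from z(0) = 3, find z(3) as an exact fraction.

z(1) = (3 + 15/3)/2 = 4.
z(2) = (4 + 15/4)/2 = 31/8.
z(3) = (31/8 + 15/(31/8))/2 = 1921/496.

1921/496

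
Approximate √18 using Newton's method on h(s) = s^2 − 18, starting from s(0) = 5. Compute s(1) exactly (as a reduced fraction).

h'(s) = 2s.
h(5) = 7, h'(5) = 10, so s(1) = 5 − 7/10 = 43/10.

43/10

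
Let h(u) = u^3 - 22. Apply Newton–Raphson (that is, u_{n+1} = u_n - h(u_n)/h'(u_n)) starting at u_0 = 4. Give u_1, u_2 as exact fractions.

h'(u) = 3u^2.
h(4) = 42, h'(4) = 48, so u_1 = 4 - 42/48 = 25/8.
h(25/8) = 4361/512, h'(25/8) = 1875/64, so u_2 = (25/8) - (4361/512)/(1875/64) = 21257/7500.

u_1 = 25/8, u_2 = 21257/7500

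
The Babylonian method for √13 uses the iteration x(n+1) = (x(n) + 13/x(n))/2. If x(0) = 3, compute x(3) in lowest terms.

14159/3927

x(1) = (3 + 13/3)/2 = 11/3.
x(2) = (11/3 + 13/(11/3))/2 = 119/33.
x(3) = (119/33 + 13/(119/33))/2 = 14159/3927.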